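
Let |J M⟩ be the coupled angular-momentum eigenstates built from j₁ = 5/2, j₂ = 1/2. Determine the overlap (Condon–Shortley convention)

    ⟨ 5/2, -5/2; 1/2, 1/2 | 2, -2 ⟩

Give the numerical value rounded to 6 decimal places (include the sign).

j₁+j₂−J=1  J+j₁−j₂=4  J−j₁+j₂=0  j₁+j₂+J+1=6
(j₁±m₁, j₂±m₂, J±M) = (0,5,1,0,0,4)
P² = 480
sum k=1..1:
  [1] −1/24 = -1/24
S = -1/24
C² = P²·S² = 5/6 ; C = -0.912871

−√(5/6) = -0.912871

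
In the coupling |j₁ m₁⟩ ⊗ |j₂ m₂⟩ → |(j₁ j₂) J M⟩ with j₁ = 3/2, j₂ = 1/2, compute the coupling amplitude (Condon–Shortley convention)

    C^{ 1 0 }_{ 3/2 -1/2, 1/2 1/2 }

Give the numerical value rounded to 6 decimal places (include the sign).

−√(1/2) ≈ -0.707107

√[3·1!2!0!/4! · 1!2!1!0!1!1!] = √(1/2)
  +(−1)^1/∏(1,0,1,0,1,0)! = -1  (running -1)
⟨..|..⟩ = √(1/2)·(-1) = -0.707107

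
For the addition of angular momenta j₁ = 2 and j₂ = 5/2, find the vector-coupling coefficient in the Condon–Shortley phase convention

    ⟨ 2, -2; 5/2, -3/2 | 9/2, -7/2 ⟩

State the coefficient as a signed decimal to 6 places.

√[10·0!4!5!/10! · 0!4!1!4!1!8!] = √(184320)
  +(−1)^0/∏(0,0,4,1,0,4)! = 1/576  (running 1/576)
⟨..|..⟩ = √(184320)·(1/576) = +0.745356

+0.745356  (= +√(5/9))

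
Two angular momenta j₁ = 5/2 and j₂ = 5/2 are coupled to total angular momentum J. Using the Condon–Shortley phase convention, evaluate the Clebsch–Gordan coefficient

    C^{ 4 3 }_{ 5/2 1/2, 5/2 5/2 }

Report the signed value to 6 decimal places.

triangle: 1!·4!·4!/10! = 576/3628800
(j±m)!: 3!·2!·5!·0!·7!·1! = 7257600
prefactor² = (2J+1)·Δ·N² = 10368
  k=1: −1/(1!·0!·1!·4!·3!·0!) = -1/144
Σ = -1/144  ⇒  CG² = 10368·(-1/144)² = 1/2
CG = −√(1/2) = -0.707107

-0.707107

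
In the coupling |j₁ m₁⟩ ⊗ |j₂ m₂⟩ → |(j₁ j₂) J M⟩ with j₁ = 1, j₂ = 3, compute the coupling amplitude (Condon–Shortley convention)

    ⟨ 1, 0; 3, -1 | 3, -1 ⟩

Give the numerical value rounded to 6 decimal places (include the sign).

j₁+j₂−J=1  J+j₁−j₂=1  J−j₁+j₂=5  j₁+j₂+J+1=8
(j₁±m₁, j₂±m₂, J±M) = (1,1,2,4,2,4)
P² = 48
sum k=0..1:
  [0] +1/12 = 1/12
  [1] −1/24 = -1/24
S = 1/24
C² = P²·S² = 1/12 ; C = +0.288675

+0.288675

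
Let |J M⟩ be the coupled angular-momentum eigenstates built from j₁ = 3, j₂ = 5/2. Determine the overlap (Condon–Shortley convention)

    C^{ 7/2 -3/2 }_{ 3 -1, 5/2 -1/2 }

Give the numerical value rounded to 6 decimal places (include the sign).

triangle: 2!·4!·3!/10! = 288/3628800
(j±m)!: 2!·4!·2!·3!·2!·5! = 138240
prefactor² = (2J+1)·Δ·N² = 3072/35
  k=0: +1/(0!·2!·4!·2!·0!·1!) = 1/96
  k=1: −1/(1!·1!·3!·1!·1!·2!) = -1/12
  k=2: +1/(2!·0!·2!·0!·2!·3!) = 1/48
Σ = -5/96  ⇒  CG² = 3072/35·(-5/96)² = 5/21
CG = −√(5/21) = -0.487950

−√(5/21) ≈ -0.487950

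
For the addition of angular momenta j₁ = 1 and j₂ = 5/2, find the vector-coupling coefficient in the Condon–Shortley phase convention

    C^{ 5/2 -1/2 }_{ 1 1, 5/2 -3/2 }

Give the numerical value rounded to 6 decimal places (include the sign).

j₁+j₂−J=1  J+j₁−j₂=1  J−j₁+j₂=4  j₁+j₂+J+1=7
(j₁±m₁, j₂±m₂, J±M) = (2,0,1,4,2,3)
P² = 576/35
sum k=0..0:
  [0] +1/6 = 1/6
S = 1/6
C² = P²·S² = 16/35 ; C = +0.676123

+√(16/35) = +0.676123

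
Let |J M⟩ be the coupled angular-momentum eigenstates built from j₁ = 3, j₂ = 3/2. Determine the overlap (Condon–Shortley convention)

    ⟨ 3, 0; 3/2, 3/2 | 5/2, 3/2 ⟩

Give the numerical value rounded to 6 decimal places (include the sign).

triangle: 2!×4!×1!/8! = 48/40320
(j±m)!: 3!×3!×3!×0!×4!×1! = 5184
prefactor² = (2J+1)×Δ×N² = 1296/35
  k=2: +1/(2!×0!×1!×1!×3!×0!) = 1/12
Σ = 1/12  ⇒  CG² = 1296/35×1/12² = 9/35
CG = +√(9/35) = +0.507093

+0.507093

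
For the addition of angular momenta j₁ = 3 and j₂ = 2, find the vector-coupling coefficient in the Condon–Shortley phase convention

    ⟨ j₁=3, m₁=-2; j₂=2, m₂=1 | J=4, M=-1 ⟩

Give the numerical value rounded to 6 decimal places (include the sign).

j₁+j₂−J=1  J+j₁−j₂=5  J−j₁+j₂=3  j₁+j₂+J+1=10
(j₁±m₁, j₂±m₂, J±M) = (1,5,3,1,3,5)
P² = 6480/7
sum k=0..1:
  [0] +1/720 = 1/720
  [1] −1/48 = -1/48
S = -7/360
C² = P²·S² = 7/20 ; C = -0.591608

−√(7/20) ≈ -0.591608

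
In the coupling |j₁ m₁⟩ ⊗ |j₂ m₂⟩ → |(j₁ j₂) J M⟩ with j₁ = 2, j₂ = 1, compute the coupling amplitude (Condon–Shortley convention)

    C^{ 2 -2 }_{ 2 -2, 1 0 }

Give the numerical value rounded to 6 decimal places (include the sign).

j₁+j₂−J=1  J+j₁−j₂=3  J−j₁+j₂=1  j₁+j₂+J+1=6
(j₁±m₁, j₂±m₂, J±M) = (0,4,1,1,0,4)
P² = 24
sum k=1..1:
  [1] −1/6 = -1/6
S = -1/6
C² = P²·S² = 2/3 ; C = -0.816497

−√(2/3) = -0.816497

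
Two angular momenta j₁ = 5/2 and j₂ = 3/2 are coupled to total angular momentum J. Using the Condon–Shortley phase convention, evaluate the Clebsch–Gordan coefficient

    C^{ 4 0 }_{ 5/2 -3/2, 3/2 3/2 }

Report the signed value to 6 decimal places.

+0.267261

j₁+j₂−J=0  J+j₁−j₂=5  J−j₁+j₂=3  j₁+j₂+J+1=9
(j₁±m₁, j₂±m₂, J±M) = (1,4,3,0,4,4)
P² = 10368/7
sum k=0..0:
  [0] +1/144 = 1/144
S = 1/144
C² = P²·S² = 1/14 ; C = +0.267261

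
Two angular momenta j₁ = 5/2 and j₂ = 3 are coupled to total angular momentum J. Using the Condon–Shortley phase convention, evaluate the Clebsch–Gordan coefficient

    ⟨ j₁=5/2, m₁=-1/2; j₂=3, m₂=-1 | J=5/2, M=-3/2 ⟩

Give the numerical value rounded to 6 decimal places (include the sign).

j₁+j₂−J=3  J+j₁−j₂=2  J−j₁+j₂=3  j₁+j₂+J+1=9
(j₁±m₁, j₂±m₂, J±M) = (2,3,2,4,1,4)
P² = 576/35
sum k=1..2:
  [1] −1/8 = -1/8
  [2] +1/12 = 1/12
S = -1/24
C² = P²·S² = 1/35 ; C = -0.169031

−√(1/35) = -0.169031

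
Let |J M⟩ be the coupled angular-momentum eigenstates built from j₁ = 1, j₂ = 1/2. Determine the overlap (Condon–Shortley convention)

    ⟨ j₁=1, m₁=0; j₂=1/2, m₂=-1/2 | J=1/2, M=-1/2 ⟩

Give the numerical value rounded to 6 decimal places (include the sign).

triangle: 1!·1!·0!/3! = 1/6
(j±m)!: 1!·1!·0!·1!·0!·1! = 1
prefactor² = (2J+1)·Δ·N² = 1/3
  k=0: +1/(0!·1!·1!·0!·0!·0!) = 1
Σ = 1  ⇒  CG² = 1/3·1² = 1/3
CG = +√(1/3) = +0.577350

+0.577350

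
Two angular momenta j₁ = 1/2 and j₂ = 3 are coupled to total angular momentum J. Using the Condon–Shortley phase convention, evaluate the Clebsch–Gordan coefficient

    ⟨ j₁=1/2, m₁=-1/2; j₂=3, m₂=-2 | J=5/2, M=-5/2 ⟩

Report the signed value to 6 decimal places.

triangle: 1!×0!×5!/7! = 120/5040
(j±m)!: 0!×1!×1!×5!×0!×5! = 14400
prefactor² = (2J+1)×Δ×N² = 14400/7
  k=1: −1/(1!×0!×0!×0!×0!×5!) = -1/120
Σ = -1/120  ⇒  CG² = 14400/7×(-1/120)² = 1/7
CG = −√(1/7) = -0.377964

−√(1/7) = -0.377964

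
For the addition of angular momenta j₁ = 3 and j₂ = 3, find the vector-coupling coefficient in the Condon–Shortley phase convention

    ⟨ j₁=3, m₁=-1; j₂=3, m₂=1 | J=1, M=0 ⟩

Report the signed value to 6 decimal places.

triangle: 5!*1!*1!/8! = 120/40320
(j±m)!: 2!*4!*4!*2!*1!*1! = 2304
prefactor² = (2J+1)*Δ*N² = 144/7
  k=3: −1/(3!*2!*1!*1!*0!*0!) = -1/12
  k=4: +1/(4!*1!*0!*0!*1!*1!) = 1/24
Σ = -1/24  ⇒  CG² = 144/7*(-1/24)² = 1/28
CG = −√(1/28) = -0.188982

-0.188982  (= −√(1/28))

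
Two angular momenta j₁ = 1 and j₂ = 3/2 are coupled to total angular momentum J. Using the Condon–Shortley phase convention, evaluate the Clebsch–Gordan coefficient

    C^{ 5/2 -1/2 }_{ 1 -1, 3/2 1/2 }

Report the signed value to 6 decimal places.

triangle: 0!·2!·3!/6! = 12/720
(j±m)!: 0!·2!·2!·1!·2!·3! = 48
prefactor² = (2J+1)·Δ·N² = 24/5
  k=0: +1/(0!·0!·2!·2!·0!·1!) = 1/4
Σ = 1/4  ⇒  CG² = 24/5·1/4² = 3/10
CG = +√(3/10) = +0.547723

+0.547723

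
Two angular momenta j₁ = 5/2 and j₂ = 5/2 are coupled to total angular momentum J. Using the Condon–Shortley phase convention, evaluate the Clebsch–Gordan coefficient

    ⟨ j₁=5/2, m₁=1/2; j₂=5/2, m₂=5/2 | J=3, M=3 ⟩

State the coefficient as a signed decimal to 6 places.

j₁+j₂−J=2  J+j₁−j₂=3  J−j₁+j₂=3  j₁+j₂+J+1=9
(j₁±m₁, j₂±m₂, J±M) = (3,2,5,0,6,0)
P² = 1440
sum k=2..2:
  [2] +1/72 = 1/72
S = 1/72
C² = P²·S² = 5/18 ; C = +0.527046

+√(5/18) = +0.527046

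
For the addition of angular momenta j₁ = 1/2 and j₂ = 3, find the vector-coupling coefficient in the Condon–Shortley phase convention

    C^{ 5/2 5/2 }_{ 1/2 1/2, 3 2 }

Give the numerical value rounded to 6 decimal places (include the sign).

+√(1/7) ≈ +0.377964

j₁+j₂−J=1  J+j₁−j₂=0  J−j₁+j₂=5  j₁+j₂+J+1=7
(j₁±m₁, j₂±m₂, J±M) = (1,0,5,1,5,0)
P² = 14400/7
sum k=0..0:
  [0] +1/120 = 1/120
S = 1/120
C² = P²·S² = 1/7 ; C = +0.377964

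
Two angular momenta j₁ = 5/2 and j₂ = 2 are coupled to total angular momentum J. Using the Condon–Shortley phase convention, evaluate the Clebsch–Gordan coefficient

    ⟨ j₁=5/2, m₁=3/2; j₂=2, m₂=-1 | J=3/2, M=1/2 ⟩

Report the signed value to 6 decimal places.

√[4·3!2!1!/7! · 4!1!1!3!2!1!] = √(96/35)
  +(−1)^0/∏(0,3,1,1,1,0)! = 1/6  (running 1/6)
  +(−1)^1/∏(1,2,0,0,2,1)! = -1/4  (running -1/12)
⟨..|..⟩ = √(96/35)·(-1/12) = -0.138013

-0.138013  (= −√(2/105))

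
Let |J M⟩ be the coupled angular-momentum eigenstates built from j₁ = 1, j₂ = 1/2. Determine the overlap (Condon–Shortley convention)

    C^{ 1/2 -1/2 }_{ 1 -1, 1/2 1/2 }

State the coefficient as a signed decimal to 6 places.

j₁+j₂−J=1  J+j₁−j₂=1  J−j₁+j₂=0  j₁+j₂+J+1=3
(j₁±m₁, j₂±m₂, J±M) = (0,2,1,0,0,1)
P² = 2/3
sum k=1..1:
  [1] −1/1 = -1
S = -1
C² = P²·S² = 2/3 ; C = -0.816497

−√(2/3) ≈ -0.816497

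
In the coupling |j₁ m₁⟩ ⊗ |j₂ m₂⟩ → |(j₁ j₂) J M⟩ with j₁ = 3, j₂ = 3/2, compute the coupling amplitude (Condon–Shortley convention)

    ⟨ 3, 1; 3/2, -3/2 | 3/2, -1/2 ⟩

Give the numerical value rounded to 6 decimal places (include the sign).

j₁+j₂−J=3  J+j₁−j₂=3  J−j₁+j₂=0  j₁+j₂+J+1=7
(j₁±m₁, j₂±m₂, J±M) = (4,2,0,3,1,2)
P² = 576/35
sum k=0..0:
  [0] +1/12 = 1/12
S = 1/12
C² = P²·S² = 4/35 ; C = +0.338062

+√(4/35) ≈ +0.338062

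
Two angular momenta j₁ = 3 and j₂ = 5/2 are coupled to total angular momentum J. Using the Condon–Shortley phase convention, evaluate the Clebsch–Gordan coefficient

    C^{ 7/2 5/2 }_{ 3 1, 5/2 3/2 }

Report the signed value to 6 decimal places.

-0.398410  (= −√(10/63))

triangle: 2!·4!·3!/10! = 288/3628800
(j±m)!: 4!·2!·4!·1!·6!·1! = 829440
prefactor² = (2J+1)·Δ·N² = 18432/35
  k=1: −1/(1!·1!·1!·3!·3!·0!) = -1/36
  k=2: +1/(2!·0!·0!·2!·4!·1!) = 1/96
Σ = -5/288  ⇒  CG² = 18432/35·(-5/288)² = 10/63
CG = −√(10/63) = -0.398410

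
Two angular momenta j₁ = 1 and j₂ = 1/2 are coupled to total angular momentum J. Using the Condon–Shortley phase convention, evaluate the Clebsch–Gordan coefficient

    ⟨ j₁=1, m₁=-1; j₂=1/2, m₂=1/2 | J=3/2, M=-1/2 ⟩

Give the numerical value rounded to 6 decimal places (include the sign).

+√(1/3) = +0.577350

j₁+j₂−J=0  J+j₁−j₂=2  J−j₁+j₂=1  j₁+j₂+J+1=4
(j₁±m₁, j₂±m₂, J±M) = (0,2,1,0,1,2)
P² = 4/3
sum k=0..0:
  [0] +1/2 = 1/2
S = 1/2
C² = P²·S² = 1/3 ; C = +0.577350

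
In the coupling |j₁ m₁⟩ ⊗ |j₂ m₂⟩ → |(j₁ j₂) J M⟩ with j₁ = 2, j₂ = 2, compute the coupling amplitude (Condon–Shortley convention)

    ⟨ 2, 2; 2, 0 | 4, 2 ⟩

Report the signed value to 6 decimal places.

√[9·0!4!4!/9! · 4!0!2!2!6!2!] = √(13824/7)
  +(−1)^0/∏(0,0,0,2,4,2)! = 1/96  (running 1/96)
⟨..|..⟩ = √(13824/7)·(1/96) = +0.462910

+√(3/14) ≈ +0.462910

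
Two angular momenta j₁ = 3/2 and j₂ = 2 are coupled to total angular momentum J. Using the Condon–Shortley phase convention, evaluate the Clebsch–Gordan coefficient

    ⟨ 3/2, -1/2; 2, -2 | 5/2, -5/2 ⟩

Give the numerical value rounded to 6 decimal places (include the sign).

triangle: 1!·2!·3!/7! = 12/5040
(j±m)!: 1!·2!·0!·4!·0!·5! = 5760
prefactor² = (2J+1)·Δ·N² = 576/7
  k=0: +1/(0!·1!·2!·0!·0!·3!) = 1/12
Σ = 1/12  ⇒  CG² = 576/7·1/12² = 4/7
CG = +√(4/7) = +0.755929

+0.755929  (= +√(4/7))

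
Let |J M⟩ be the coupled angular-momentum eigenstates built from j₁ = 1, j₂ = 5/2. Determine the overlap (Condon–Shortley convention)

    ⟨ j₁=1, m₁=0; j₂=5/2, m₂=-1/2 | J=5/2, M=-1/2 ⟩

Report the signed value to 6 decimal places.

+0.169031

j₁+j₂−J=1  J+j₁−j₂=1  J−j₁+j₂=4  j₁+j₂+J+1=7
(j₁±m₁, j₂±m₂, J±M) = (1,1,2,3,2,3)
P² = 144/35
sum k=0..1:
  [0] +1/4 = 1/4
  [1] −1/6 = -1/6
S = 1/12
C² = P²·S² = 1/35 ; C = +0.169031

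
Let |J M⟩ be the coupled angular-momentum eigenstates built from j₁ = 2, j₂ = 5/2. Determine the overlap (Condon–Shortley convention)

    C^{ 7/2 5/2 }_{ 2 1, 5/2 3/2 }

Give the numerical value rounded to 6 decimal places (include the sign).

√[8·1!3!4!/9! · 3!1!4!1!6!1!] = √(2304/7)
  +(−1)^0/∏(0,1,1,4,2,0)! = 1/48  (running 1/48)
  +(−1)^1/∏(1,0,0,3,3,1)! = -1/36  (running -1/144)
⟨..|..⟩ = √(2304/7)·(-1/144) = -0.125988

-0.125988  (= −√(1/63))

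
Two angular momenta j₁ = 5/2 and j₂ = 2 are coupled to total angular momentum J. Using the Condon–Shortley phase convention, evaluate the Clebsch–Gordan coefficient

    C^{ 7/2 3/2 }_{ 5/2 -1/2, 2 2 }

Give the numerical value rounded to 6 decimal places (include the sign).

-0.617213  (= −√(8/21))

j₁+j₂−J=1  J+j₁−j₂=4  J−j₁+j₂=3  j₁+j₂+J+1=9
(j₁±m₁, j₂±m₂, J±M) = (2,3,4,0,5,2)
P² = 1536/7
sum k=1..1:
  [1] −1/24 = -1/24
S = -1/24
C² = P²·S² = 8/21 ; C = -0.617213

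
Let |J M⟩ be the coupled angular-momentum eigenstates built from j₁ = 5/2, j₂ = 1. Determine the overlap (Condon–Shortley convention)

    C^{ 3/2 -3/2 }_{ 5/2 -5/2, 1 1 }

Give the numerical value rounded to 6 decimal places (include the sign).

+0.816497  (= +√(2/3))

triangle: 2!·3!·0!/6! = 12/720
(j±m)!: 0!·5!·2!·0!·0!·3! = 1440
prefactor² = (2J+1)·Δ·N² = 96
  k=2: +1/(2!·0!·3!·0!·0!·0!) = 1/12
Σ = 1/12  ⇒  CG² = 96·1/12² = 2/3
CG = +√(2/3) = +0.816497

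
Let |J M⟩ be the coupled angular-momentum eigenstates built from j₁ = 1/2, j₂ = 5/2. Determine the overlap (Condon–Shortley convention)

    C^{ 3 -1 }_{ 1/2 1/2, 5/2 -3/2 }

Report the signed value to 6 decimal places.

√[7·0!1!5!/7! · 1!0!1!4!2!4!] = √(192)
  +(−1)^0/∏(0,0,0,1,1,4)! = 1/24  (running 1/24)
⟨..|..⟩ = √(192)·(1/24) = +0.577350

+√(1/3) ≈ +0.577350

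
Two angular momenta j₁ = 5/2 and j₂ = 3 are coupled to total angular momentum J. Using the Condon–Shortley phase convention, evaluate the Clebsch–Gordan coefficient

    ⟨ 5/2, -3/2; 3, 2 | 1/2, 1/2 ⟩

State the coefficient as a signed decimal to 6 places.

+√(5/21) = +0.487950

j₁+j₂−J=5  J+j₁−j₂=0  J−j₁+j₂=1  j₁+j₂+J+1=7
(j₁±m₁, j₂±m₂, J±M) = (1,4,5,1,1,0)
P² = 960/7
sum k=4..4:
  [4] +1/24 = 1/24
S = 1/24
C² = P²·S² = 5/21 ; C = +0.487950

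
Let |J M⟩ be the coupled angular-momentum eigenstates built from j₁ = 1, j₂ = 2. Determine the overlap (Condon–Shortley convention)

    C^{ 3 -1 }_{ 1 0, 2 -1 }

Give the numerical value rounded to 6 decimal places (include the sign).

+√(8/15) = +0.730297

triangle: 0!*2!*4!/7! = 48/5040
(j±m)!: 1!*1!*1!*3!*2!*4! = 288
prefactor² = (2J+1)*Δ*N² = 96/5
  k=0: +1/(0!*0!*1!*1!*1!*3!) = 1/6
Σ = 1/6  ⇒  CG² = 96/5*1/6² = 8/15
CG = +√(8/15) = +0.730297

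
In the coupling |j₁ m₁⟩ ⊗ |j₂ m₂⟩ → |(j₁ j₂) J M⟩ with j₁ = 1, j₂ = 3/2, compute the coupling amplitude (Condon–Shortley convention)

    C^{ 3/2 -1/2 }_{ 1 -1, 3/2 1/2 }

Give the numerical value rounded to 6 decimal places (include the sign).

−√(8/15) ≈ -0.730297

j₁+j₂−J=1  J+j₁−j₂=1  J−j₁+j₂=2  j₁+j₂+J+1=5
(j₁±m₁, j₂±m₂, J±M) = (0,2,2,1,1,2)
P² = 8/15
sum k=1..1:
  [1] −1/1 = -1
S = -1
C² = P²·S² = 8/15 ; C = -0.730297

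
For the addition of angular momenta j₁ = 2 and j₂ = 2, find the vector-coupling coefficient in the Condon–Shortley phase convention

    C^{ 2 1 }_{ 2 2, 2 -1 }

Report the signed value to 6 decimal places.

√[5·2!2!2!/7! · 4!0!1!3!3!1!] = √(48/7)
  +(−1)^0/∏(0,2,0,1,2,1)! = 1/4  (running 1/4)
⟨..|..⟩ = √(48/7)·(1/4) = +0.654654

+0.654654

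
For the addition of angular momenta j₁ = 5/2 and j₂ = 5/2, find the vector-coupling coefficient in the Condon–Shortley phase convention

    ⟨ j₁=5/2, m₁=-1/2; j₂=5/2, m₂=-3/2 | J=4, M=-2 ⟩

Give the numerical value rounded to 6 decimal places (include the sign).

+√(5/28) ≈ +0.422577

triangle: 1!·4!·4!/10! = 576/3628800
(j±m)!: 2!·3!·1!·4!·2!·6! = 414720
prefactor² = (2J+1)·Δ·N² = 20736/35
  k=0: +1/(0!·1!·3!·1!·1!·3!) = 1/36
  k=1: −1/(1!·0!·2!·0!·2!·4!) = -1/96
Σ = 5/288  ⇒  CG² = 20736/35·5/288² = 5/28
CG = +√(5/28) = +0.422577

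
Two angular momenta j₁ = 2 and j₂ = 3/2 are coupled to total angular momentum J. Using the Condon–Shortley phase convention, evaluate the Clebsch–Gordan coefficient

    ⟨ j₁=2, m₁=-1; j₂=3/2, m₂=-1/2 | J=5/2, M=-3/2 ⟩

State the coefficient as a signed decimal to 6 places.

−√(1/35) = -0.169031

j₁+j₂−J=1  J+j₁−j₂=3  J−j₁+j₂=2  j₁+j₂+J+1=7
(j₁±m₁, j₂±m₂, J±M) = (1,3,1,2,1,4)
P² = 144/35
sum k=0..1:
  [0] +1/6 = 1/6
  [1] −1/4 = -1/4
S = -1/12
C² = P²·S² = 1/35 ; C = -0.169031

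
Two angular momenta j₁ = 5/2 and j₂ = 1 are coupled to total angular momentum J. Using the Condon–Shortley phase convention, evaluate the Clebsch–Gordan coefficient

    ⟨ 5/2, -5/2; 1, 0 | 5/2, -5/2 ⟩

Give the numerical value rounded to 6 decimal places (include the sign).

triangle: 1!·4!·1!/7! = 24/5040
(j±m)!: 0!·5!·1!·1!·0!·5! = 14400
prefactor² = (2J+1)·Δ·N² = 2880/7
  k=1: −1/(1!·0!·4!·0!·0!·1!) = -1/24
Σ = -1/24  ⇒  CG² = 2880/7·(-1/24)² = 5/7
CG = −√(5/7) = -0.845154

−√(5/7) ≈ -0.845154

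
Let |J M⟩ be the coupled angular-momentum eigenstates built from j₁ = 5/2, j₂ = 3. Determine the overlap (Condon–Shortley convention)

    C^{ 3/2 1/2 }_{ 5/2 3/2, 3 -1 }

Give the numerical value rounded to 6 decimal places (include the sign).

−√(7/30) = -0.483046

triangle: 4!·1!·2!/8! = 48/40320
(j±m)!: 4!·1!·2!·4!·2!·1! = 2304
prefactor² = (2J+1)·Δ·N² = 384/35
  k=0: +1/(0!·4!·1!·2!·0!·0!) = 1/48
  k=1: −1/(1!·3!·0!·1!·1!·1!) = -1/6
Σ = -7/48  ⇒  CG² = 384/35·(-7/48)² = 7/30
CG = −√(7/30) = -0.483046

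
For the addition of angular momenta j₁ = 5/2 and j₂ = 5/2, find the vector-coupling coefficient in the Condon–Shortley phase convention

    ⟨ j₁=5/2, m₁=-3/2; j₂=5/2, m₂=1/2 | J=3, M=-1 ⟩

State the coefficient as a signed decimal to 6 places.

√[7·2!3!3!/9! · 1!4!3!2!2!4!] = √(96/5)
  +(−1)^1/∏(1,1,3,2,0,1)! = -1/12  (running -1/12)
  +(−1)^2/∏(2,0,2,1,1,2)! = 1/8  (running 1/24)
⟨..|..⟩ = √(96/5)·(1/24) = +0.182574

+0.182574  (= +√(1/30))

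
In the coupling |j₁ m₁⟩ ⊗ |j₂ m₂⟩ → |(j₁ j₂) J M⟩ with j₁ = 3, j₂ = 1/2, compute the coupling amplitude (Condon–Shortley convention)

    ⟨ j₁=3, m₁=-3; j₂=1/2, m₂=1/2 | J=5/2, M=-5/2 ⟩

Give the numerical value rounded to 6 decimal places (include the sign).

-0.925820  (= −√(6/7))

j₁+j₂−J=1  J+j₁−j₂=5  J−j₁+j₂=0  j₁+j₂+J+1=7
(j₁±m₁, j₂±m₂, J±M) = (0,6,1,0,0,5)
P² = 86400/7
sum k=1..1:
  [1] −1/120 = -1/120
S = -1/120
C² = P²·S² = 6/7 ; C = -0.925820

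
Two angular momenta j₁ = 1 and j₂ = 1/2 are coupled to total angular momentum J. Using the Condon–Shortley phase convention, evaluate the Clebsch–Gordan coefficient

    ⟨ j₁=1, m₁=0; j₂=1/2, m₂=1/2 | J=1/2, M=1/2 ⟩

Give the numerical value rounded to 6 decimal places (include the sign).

−√(1/3) = -0.577350

√[2·1!1!0!/3! · 1!1!1!0!1!0!] = √(1/3)
  +(−1)^1/∏(1,0,0,0,1,0)! = -1  (running -1)
⟨..|..⟩ = √(1/3)·(-1) = -0.577350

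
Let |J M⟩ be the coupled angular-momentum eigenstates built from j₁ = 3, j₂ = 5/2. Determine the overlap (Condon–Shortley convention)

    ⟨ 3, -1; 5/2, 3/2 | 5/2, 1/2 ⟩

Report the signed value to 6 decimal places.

+0.169031  (= +√(1/35))

√[6·3!3!2!/9! · 2!4!4!1!3!2!] = √(576/35)
  +(−1)^2/∏(2,1,2,2,1,0)! = 1/8  (running 1/8)
  +(−1)^3/∏(3,0,1,1,2,1)! = -1/12  (running 1/24)
⟨..|..⟩ = √(576/35)·(1/24) = +0.169031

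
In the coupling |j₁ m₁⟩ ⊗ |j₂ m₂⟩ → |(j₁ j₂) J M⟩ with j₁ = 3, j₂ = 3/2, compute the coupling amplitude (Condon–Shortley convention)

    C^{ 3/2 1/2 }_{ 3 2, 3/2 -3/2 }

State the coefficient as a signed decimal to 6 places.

√[4·3!3!0!/7! · 5!1!0!3!2!1!] = √(288/7)
  +(−1)^0/∏(0,3,1,0,2,0)! = 1/12  (running 1/12)
⟨..|..⟩ = √(288/7)·(1/12) = +0.534522

+√(2/7) = +0.534522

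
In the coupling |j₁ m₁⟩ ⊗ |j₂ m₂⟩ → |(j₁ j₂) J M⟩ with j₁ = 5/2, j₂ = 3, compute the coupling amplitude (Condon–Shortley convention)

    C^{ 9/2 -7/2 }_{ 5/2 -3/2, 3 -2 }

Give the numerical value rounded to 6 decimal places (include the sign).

+0.100504

j₁+j₂−J=1  J+j₁−j₂=4  J−j₁+j₂=5  j₁+j₂+J+1=11
(j₁±m₁, j₂±m₂, J±M) = (1,4,1,5,1,8)
P² = 921600/11
sum k=0..1:
  [0] +1/576 = 1/576
  [1] −1/720 = -1/720
S = 1/2880
C² = P²·S² = 1/99 ; C = +0.100504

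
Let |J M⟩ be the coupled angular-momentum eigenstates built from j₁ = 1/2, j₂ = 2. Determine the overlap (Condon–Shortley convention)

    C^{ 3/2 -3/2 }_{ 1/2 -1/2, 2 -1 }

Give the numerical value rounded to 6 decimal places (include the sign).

-0.447214  (= −√(1/5))

√[4·1!0!3!/5! · 0!1!1!3!0!3!] = √(36/5)
  +(−1)^1/∏(1,0,0,0,0,3)! = -1/6  (running -1/6)
⟨..|..⟩ = √(36/5)·(-1/6) = -0.447214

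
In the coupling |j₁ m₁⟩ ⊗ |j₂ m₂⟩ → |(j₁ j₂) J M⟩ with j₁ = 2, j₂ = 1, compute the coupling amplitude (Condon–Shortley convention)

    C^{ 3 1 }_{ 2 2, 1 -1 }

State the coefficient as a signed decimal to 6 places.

+√(1/15) ≈ +0.258199

triangle: 0!×4!×2!/7! = 48/5040
(j±m)!: 4!×0!×0!×2!×4!×2! = 2304
prefactor² = (2J+1)×Δ×N² = 768/5
  k=0: +1/(0!×0!×0!×0!×4!×2!) = 1/48
Σ = 1/48  ⇒  CG² = 768/5×1/48² = 1/15
CG = +√(1/15) = +0.258199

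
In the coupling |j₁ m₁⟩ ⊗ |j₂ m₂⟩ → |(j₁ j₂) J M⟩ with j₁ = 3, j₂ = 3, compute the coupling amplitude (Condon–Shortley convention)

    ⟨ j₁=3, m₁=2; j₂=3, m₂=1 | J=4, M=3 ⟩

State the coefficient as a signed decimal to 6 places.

−√(1/11) ≈ -0.301511

j₁+j₂−J=2  J+j₁−j₂=4  J−j₁+j₂=4  j₁+j₂+J+1=11
(j₁±m₁, j₂±m₂, J±M) = (5,1,4,2,7,1)
P² = 82944/11
sum k=0..1:
  [0] +1/288 = 1/288
  [1] −1/144 = -1/144
S = -1/288
C² = P²·S² = 1/11 ; C = -0.301511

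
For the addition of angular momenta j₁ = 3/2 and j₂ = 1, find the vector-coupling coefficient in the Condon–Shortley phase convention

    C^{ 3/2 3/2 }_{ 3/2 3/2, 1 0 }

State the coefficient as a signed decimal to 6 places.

triangle: 1!·2!·1!/5! = 2/120
(j±m)!: 3!·0!·1!·1!·3!·0! = 36
prefactor² = (2J+1)·Δ·N² = 12/5
  k=0: +1/(0!·1!·0!·1!·2!·0!) = 1/2
Σ = 1/2  ⇒  CG² = 12/5·1/2² = 3/5
CG = +√(3/5) = +0.774597

+√(3/5) ≈ +0.774597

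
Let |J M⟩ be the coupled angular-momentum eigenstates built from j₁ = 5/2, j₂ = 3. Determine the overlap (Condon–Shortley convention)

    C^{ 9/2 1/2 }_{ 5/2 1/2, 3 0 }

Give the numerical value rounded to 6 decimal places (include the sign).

triangle: 1!×4!×5!/11! = 2880/39916800
(j±m)!: 3!×2!×3!×3!×5!×4! = 1244160
prefactor² = (2J+1)×Δ×N² = 69120/77
  k=0: +1/(0!×1!×2!×3!×2!×2!) = 1/48
  k=1: −1/(1!×0!×1!×2!×3!×3!) = -1/72
Σ = 1/144  ⇒  CG² = 69120/77×1/144² = 10/231
CG = +√(10/231) = +0.208063

+0.208063  (= +√(10/231))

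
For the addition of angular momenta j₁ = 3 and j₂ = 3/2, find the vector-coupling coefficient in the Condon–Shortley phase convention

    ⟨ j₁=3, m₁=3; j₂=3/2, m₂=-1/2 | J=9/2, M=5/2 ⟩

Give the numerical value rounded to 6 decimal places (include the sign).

+√(1/12) ≈ +0.288675

j₁+j₂−J=0  J+j₁−j₂=6  J−j₁+j₂=3  j₁+j₂+J+1=10
(j₁±m₁, j₂±m₂, J±M) = (6,0,1,2,7,2)
P² = 172800
sum k=0..0:
  [0] +1/1440 = 1/1440
S = 1/1440
C² = P²·S² = 1/12 ; C = +0.288675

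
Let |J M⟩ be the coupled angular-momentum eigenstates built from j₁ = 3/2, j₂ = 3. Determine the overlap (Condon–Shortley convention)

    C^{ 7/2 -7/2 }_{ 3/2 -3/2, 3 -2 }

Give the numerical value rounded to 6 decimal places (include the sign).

−√(1/3) ≈ -0.577350

j₁+j₂−J=1  J+j₁−j₂=2  J−j₁+j₂=5  j₁+j₂+J+1=9
(j₁±m₁, j₂±m₂, J±M) = (0,3,1,5,0,7)
P² = 19200
sum k=1..1:
  [1] −1/240 = -1/240
S = -1/240
C² = P²·S² = 1/3 ; C = -0.577350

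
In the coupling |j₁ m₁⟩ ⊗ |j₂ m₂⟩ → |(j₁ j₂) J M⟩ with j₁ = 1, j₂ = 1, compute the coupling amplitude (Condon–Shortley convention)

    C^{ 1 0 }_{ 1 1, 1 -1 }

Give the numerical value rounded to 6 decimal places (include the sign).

+√(1/2) ≈ +0.707107

triangle: 1!×1!×1!/4! = 1/24
(j±m)!: 2!×0!×0!×2!×1!×1! = 4
prefactor² = (2J+1)×Δ×N² = 1/2
  k=0: +1/(0!×1!×0!×0!×1!×1!) = 1
Σ = 1  ⇒  CG² = 1/2×1² = 1/2
CG = +√(1/2) = +0.707107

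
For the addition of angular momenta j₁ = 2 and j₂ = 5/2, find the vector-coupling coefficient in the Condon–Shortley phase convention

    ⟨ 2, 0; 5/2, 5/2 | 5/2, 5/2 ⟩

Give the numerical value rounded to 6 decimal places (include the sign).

+√(5/14) = +0.597614

√[6·2!2!3!/8! · 2!2!5!0!5!0!] = √(1440/7)
  +(−1)^2/∏(2,0,0,3,2,0)! = 1/24  (running 1/24)
⟨..|..⟩ = √(1440/7)·(1/24) = +0.597614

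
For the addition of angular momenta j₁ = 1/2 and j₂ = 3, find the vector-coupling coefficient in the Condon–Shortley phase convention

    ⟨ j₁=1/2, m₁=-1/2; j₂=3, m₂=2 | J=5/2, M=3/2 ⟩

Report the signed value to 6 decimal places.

triangle: 1!·0!·5!/7! = 120/5040
(j±m)!: 0!·1!·5!·1!·4!·1! = 2880
prefactor² = (2J+1)·Δ·N² = 2880/7
  k=1: −1/(1!·0!·0!·4!·0!·1!) = -1/24
Σ = -1/24  ⇒  CG² = 2880/7·(-1/24)² = 5/7
CG = −√(5/7) = -0.845154

-0.845154  (= −√(5/7))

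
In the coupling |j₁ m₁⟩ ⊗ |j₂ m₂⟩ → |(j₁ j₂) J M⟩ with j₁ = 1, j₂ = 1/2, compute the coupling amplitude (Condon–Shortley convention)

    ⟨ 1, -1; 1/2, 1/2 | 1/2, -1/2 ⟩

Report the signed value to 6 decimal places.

√[2·1!1!0!/3! · 0!2!1!0!0!1!] = √(2/3)
  +(−1)^1/∏(1,0,1,0,0,0)! = -1  (running -1)
⟨..|..⟩ = √(2/3)·(-1) = -0.816497

-0.816497  (= −√(2/3))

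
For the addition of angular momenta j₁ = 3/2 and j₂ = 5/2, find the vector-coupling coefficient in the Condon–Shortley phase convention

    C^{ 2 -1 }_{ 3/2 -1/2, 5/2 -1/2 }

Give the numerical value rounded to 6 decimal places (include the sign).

−√(25/84) ≈ -0.545545

j₁+j₂−J=2  J+j₁−j₂=1  J−j₁+j₂=3  j₁+j₂+J+1=7
(j₁±m₁, j₂±m₂, J±M) = (1,2,2,3,1,3)
P² = 12/7
sum k=1..2:
  [1] −1/2 = -1/2
  [2] +1/12 = 1/12
S = -5/12
C² = P²·S² = 25/84 ; C = -0.545545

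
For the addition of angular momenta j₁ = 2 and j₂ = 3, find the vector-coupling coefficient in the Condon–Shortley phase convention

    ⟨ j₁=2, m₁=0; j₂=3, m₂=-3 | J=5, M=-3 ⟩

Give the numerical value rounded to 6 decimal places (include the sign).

√[11·0!4!6!/11! · 2!2!0!6!2!8!] = √(1105920)
  +(−1)^0/∏(0,0,2,0,2,6)! = 1/2880  (running 1/2880)
⟨..|..⟩ = √(1105920)·(1/2880) = +0.365148

+√(2/15) ≈ +0.365148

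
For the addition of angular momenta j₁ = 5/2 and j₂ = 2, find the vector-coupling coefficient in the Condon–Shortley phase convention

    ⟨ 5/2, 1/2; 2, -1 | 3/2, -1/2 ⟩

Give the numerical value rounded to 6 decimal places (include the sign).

-0.487950  (= −√(5/21))

√[4·3!2!1!/7! · 3!2!1!3!1!2!] = √(48/35)
  +(−1)^0/∏(0,3,2,1,0,0)! = 1/12  (running 1/12)
  +(−1)^1/∏(1,2,1,0,1,1)! = -1/2  (running -5/12)
⟨..|..⟩ = √(48/35)·(-5/12) = -0.487950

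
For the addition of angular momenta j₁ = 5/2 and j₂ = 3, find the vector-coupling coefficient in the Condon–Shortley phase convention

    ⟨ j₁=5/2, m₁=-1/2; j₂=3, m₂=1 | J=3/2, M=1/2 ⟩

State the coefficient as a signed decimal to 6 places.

-0.097590  (= −√(1/105))

√[4·4!1!2!/8! · 2!3!4!2!2!1!] = √(192/35)
  +(−1)^2/∏(2,2,1,2,0,0)! = 1/8  (running 1/8)
  +(−1)^3/∏(3,1,0,1,1,1)! = -1/6  (running -1/24)
⟨..|..⟩ = √(192/35)·(-1/24) = -0.097590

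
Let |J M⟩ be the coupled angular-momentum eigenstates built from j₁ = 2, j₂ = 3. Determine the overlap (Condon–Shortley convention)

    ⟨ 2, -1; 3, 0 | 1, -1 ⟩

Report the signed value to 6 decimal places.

triangle: 4!×0!×2!/7! = 48/5040
(j±m)!: 1!×3!×3!×3!×0!×2! = 432
prefactor² = (2J+1)×Δ×N² = 432/35
  k=3: −1/(3!×1!×0!×0!×0!×2!) = -1/12
Σ = -1/12  ⇒  CG² = 432/35×(-1/12)² = 3/35
CG = −√(3/35) = -0.292770

−√(3/35) ≈ -0.292770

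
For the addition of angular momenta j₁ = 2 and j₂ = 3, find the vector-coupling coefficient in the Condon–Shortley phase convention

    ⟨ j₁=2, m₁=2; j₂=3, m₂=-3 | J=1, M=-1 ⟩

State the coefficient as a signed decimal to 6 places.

+0.654654

triangle: 4!·0!·2!/7! = 48/5040
(j±m)!: 4!·0!·0!·6!·0!·2! = 34560
prefactor² = (2J+1)·Δ·N² = 6912/7
  k=0: +1/(0!·4!·0!·0!·0!·2!) = 1/48
Σ = 1/48  ⇒  CG² = 6912/7·1/48² = 3/7
CG = +√(3/7) = +0.654654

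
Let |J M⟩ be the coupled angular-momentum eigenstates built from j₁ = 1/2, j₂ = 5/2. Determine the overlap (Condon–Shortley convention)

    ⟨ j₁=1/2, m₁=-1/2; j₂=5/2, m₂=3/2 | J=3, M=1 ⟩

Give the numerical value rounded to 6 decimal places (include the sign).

+0.577350

j₁+j₂−J=0  J+j₁−j₂=1  J−j₁+j₂=5  j₁+j₂+J+1=7
(j₁±m₁, j₂±m₂, J±M) = (0,1,4,1,4,2)
P² = 192
sum k=0..0:
  [0] +1/24 = 1/24
S = 1/24
C² = P²·S² = 1/3 ; C = +0.577350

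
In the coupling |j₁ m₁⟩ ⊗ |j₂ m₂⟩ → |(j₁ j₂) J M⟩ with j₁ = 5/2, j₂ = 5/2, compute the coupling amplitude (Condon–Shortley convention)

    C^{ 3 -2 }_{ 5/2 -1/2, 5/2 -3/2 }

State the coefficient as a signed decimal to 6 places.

-0.288675

√[7·2!3!3!/9! · 2!3!1!4!1!5!] = √(48)
  +(−1)^0/∏(0,2,3,1,0,2)! = 1/24  (running 1/24)
  +(−1)^1/∏(1,1,2,0,1,3)! = -1/12  (running -1/24)
⟨..|..⟩ = √(48)·(-1/24) = -0.288675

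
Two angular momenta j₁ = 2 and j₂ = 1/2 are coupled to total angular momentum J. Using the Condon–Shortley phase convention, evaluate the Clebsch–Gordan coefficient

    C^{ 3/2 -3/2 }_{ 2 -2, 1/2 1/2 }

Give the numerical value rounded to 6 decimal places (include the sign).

j₁+j₂−J=1  J+j₁−j₂=3  J−j₁+j₂=0  j₁+j₂+J+1=5
(j₁±m₁, j₂±m₂, J±M) = (0,4,1,0,0,3)
P² = 144/5
sum k=1..1:
  [1] −1/6 = -1/6
S = -1/6
C² = P²·S² = 4/5 ; C = -0.894427

−√(4/5) = -0.894427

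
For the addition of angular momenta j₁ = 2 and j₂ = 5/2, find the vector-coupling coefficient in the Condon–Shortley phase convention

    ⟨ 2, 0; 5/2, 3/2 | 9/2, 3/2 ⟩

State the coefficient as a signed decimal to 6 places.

j₁+j₂−J=0  J+j₁−j₂=4  J−j₁+j₂=5  j₁+j₂+J+1=10
(j₁±m₁, j₂±m₂, J±M) = (2,2,4,1,6,3)
P² = 23040/7
sum k=0..0:
  [0] +1/96 = 1/96
S = 1/96
C² = P²·S² = 5/14 ; C = +0.597614

+0.597614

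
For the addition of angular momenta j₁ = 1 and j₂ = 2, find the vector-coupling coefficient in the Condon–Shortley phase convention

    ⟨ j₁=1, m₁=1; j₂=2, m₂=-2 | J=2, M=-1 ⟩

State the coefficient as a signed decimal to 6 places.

triangle: 1!×1!×3!/6! = 6/720
(j±m)!: 2!×0!×0!×4!×1!×3! = 288
prefactor² = (2J+1)×Δ×N² = 12
  k=0: +1/(0!×1!×0!×0!×1!×3!) = 1/6
Σ = 1/6  ⇒  CG² = 12×1/6² = 1/3
CG = +√(1/3) = +0.577350

+√(1/3) ≈ +0.577350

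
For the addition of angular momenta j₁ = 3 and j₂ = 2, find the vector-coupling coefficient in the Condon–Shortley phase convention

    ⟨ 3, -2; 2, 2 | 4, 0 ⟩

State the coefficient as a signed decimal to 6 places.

−√(1/7) = -0.377964

√[9·1!5!3!/10! · 1!5!4!0!4!4!] = √(20736/7)
  +(−1)^1/∏(1,0,4,3,1,0)! = -1/144  (running -1/144)
⟨..|..⟩ = √(20736/7)·(-1/144) = -0.377964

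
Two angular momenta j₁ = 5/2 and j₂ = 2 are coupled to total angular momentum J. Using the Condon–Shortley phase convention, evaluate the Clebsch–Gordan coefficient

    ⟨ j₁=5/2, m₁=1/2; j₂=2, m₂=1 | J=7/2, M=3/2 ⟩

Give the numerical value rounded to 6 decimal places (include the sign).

j₁+j₂−J=1  J+j₁−j₂=4  J−j₁+j₂=3  j₁+j₂+J+1=9
(j₁±m₁, j₂±m₂, J±M) = (3,2,3,1,5,2)
P² = 384/7
sum k=0..1:
  [0] +1/24 = 1/24
  [1] −1/12 = -1/12
S = -1/24
C² = P²·S² = 2/21 ; C = -0.308607

−√(2/21) ≈ -0.308607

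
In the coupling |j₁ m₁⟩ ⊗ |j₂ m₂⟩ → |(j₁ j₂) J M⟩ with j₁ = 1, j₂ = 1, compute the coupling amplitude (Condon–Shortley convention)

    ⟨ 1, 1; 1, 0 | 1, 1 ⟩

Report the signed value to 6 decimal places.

+0.707107

√[3·1!1!1!/4! · 2!0!1!1!2!0!] = √(1/2)
  +(−1)^0/∏(0,1,0,1,1,0)! = 1  (running 1)
⟨..|..⟩ = √(1/2)·(1) = +0.707107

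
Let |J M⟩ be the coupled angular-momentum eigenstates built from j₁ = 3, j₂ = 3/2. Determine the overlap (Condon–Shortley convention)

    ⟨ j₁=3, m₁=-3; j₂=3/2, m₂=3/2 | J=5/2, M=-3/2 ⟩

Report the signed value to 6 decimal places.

triangle: 2!·4!·1!/8! = 48/40320
(j±m)!: 0!·6!·3!·0!·1!·4! = 103680
prefactor² = (2J+1)·Δ·N² = 5184/7
  k=2: +1/(2!·0!·4!·1!·0!·0!) = 1/48
Σ = 1/48  ⇒  CG² = 5184/7·1/48² = 9/28
CG = +√(9/28) = +0.566947

+√(9/28) ≈ +0.566947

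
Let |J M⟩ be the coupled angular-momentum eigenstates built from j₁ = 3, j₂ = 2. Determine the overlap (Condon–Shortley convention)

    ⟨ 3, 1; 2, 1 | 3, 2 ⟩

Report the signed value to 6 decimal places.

triangle: 2!×4!×2!/9! = 96/362880
(j±m)!: 4!×2!×3!×1!×5!×1! = 34560
prefactor² = (2J+1)×Δ×N² = 64
  k=1: −1/(1!×1!×1!×2!×3!×0!) = -1/12
  k=2: +1/(2!×0!×0!×1!×4!×1!) = 1/48
Σ = -1/16  ⇒  CG² = 64×(-1/16)² = 1/4
CG = −√(1/4) = -0.500000

−√(1/4) = -0.500000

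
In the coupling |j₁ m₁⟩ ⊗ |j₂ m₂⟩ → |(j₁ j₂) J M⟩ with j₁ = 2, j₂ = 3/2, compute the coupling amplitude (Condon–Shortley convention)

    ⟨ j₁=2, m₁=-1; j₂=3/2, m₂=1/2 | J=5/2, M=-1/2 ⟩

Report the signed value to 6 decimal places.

j₁+j₂−J=1  J+j₁−j₂=3  J−j₁+j₂=2  j₁+j₂+J+1=7
(j₁±m₁, j₂±m₂, J±M) = (1,3,2,1,2,3)
P² = 72/35
sum k=0..1:
  [0] +1/12 = 1/12
  [1] −1/2 = -1/2
S = -5/12
C² = P²·S² = 5/14 ; C = -0.597614

-0.597614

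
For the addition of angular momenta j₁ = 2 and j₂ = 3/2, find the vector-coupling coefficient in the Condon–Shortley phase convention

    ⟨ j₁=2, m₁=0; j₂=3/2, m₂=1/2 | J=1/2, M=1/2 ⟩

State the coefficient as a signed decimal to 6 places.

+0.447214  (= +√(1/5))

√[2·3!1!0!/5! · 2!2!2!1!1!0!] = √(4/5)
  +(−1)^2/∏(2,1,0,0,1,0)! = 1/2  (running 1/2)
⟨..|..⟩ = √(4/5)·(1/2) = +0.447214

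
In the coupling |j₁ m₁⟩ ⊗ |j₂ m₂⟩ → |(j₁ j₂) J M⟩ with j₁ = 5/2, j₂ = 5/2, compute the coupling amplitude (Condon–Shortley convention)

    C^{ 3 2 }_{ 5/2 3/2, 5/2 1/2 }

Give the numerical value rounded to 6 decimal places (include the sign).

-0.288675  (= −√(1/12))

j₁+j₂−J=2  J+j₁−j₂=3  J−j₁+j₂=3  j₁+j₂+J+1=9
(j₁±m₁, j₂±m₂, J±M) = (4,1,3,2,5,1)
P² = 48
sum k=0..1:
  [0] +1/24 = 1/24
  [1] −1/12 = -1/12
S = -1/24
C² = P²·S² = 1/12 ; C = -0.288675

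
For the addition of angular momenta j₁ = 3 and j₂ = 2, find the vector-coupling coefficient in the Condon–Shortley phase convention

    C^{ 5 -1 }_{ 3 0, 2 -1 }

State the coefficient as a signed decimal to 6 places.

√[11·0!6!4!/11! · 3!3!1!3!4!6!] = √(124416/7)
  +(−1)^0/∏(0,0,3,1,3,3)! = 1/216  (running 1/216)
⟨..|..⟩ = √(124416/7)·(1/216) = +0.617213

+√(8/21) = +0.617213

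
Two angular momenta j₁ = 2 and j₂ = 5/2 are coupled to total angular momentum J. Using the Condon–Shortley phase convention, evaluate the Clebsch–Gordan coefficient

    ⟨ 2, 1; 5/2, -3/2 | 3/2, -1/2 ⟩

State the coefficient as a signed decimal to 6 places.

j₁+j₂−J=3  J+j₁−j₂=1  J−j₁+j₂=2  j₁+j₂+J+1=7
(j₁±m₁, j₂±m₂, J±M) = (3,1,1,4,1,2)
P² = 96/35
sum k=0..1:
  [0] +1/6 = 1/6
  [1] −1/4 = -1/4
S = -1/12
C² = P²·S² = 2/105 ; C = -0.138013

−√(2/105) = -0.138013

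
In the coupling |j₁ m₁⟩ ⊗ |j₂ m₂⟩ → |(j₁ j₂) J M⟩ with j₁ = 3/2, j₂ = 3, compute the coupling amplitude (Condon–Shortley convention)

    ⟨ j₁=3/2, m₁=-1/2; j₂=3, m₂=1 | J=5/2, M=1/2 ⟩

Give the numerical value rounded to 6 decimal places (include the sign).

j₁+j₂−J=2  J+j₁−j₂=1  J−j₁+j₂=4  j₁+j₂+J+1=8
(j₁±m₁, j₂±m₂, J±M) = (1,2,4,2,3,2)
P² = 288/35
sum k=1..2:
  [1] −1/6 = -1/6
  [2] +1/8 = 1/8
S = -1/24
C² = P²·S² = 1/70 ; C = -0.119523

−√(1/70) = -0.119523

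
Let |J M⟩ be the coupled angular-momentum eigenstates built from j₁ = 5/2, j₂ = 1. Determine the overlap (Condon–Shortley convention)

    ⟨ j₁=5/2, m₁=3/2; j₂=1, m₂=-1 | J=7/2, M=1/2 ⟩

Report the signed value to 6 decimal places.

√[8·0!5!2!/8! · 4!1!0!2!4!3!] = √(2304/7)
  +(−1)^0/∏(0,0,1,0,4,2)! = 1/48  (running 1/48)
⟨..|..⟩ = √(2304/7)·(1/48) = +0.377964

+√(1/7) = +0.377964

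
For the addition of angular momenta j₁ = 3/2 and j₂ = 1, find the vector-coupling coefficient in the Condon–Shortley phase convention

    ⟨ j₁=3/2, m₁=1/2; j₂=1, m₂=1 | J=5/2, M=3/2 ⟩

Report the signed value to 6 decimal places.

j₁+j₂−J=0  J+j₁−j₂=3  J−j₁+j₂=2  j₁+j₂+J+1=6
(j₁±m₁, j₂±m₂, J±M) = (2,1,2,0,4,1)
P² = 48/5
sum k=0..0:
  [0] +1/4 = 1/4
S = 1/4
C² = P²·S² = 3/5 ; C = +0.774597

+0.774597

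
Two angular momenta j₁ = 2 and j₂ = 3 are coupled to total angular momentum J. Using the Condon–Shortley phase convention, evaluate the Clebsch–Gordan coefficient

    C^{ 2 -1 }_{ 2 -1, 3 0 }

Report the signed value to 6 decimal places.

+√(2/7) = +0.534522

√[5·3!1!3!/8! · 1!3!3!3!1!3!] = √(81/14)
  +(−1)^2/∏(2,1,1,1,0,2)! = 1/4  (running 1/4)
  +(−1)^3/∏(3,0,0,0,1,3)! = -1/36  (running 2/9)
⟨..|..⟩ = √(81/14)·(2/9) = +0.534522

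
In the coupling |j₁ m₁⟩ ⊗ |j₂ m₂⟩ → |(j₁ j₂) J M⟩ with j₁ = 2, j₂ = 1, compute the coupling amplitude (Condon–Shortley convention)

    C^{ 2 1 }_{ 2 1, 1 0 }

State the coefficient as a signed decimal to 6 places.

+√(1/6) = +0.408248

j₁+j₂−J=1  J+j₁−j₂=3  J−j₁+j₂=1  j₁+j₂+J+1=6
(j₁±m₁, j₂±m₂, J±M) = (3,1,1,1,3,1)
P² = 3/2
sum k=0..1:
  [0] +1/2 = 1/2
  [1] −1/6 = -1/6
S = 1/3
C² = P²·S² = 1/6 ; C = +0.408248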